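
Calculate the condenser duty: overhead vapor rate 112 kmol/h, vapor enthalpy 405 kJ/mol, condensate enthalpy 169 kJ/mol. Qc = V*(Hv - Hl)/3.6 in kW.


Qc = 112 * (405 - 169) / 3.6 = 112 * 236 / 3.6 = 7342

7342 kW


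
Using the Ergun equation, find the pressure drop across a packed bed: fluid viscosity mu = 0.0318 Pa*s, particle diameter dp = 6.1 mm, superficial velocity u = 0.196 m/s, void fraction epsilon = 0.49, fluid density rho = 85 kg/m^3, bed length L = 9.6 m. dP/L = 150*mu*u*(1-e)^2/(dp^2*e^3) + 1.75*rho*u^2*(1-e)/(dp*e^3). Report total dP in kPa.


dp = 6.1 mm = 0.0061 m
Viscous term = 150*0.0318*0.196*(1-0.49)^2 / (0.0061^2*0.49^3) = 55547.8
Inertial term = 1.75*85*0.196^2*(1-0.49) / (0.0061*0.49^3) = 4060.89
dP/L = 55547.8 + 4060.89 = 59608.7 Pa/m
dP = 59608.7 * 9.6 / 1000 = 572.2 kPa

572.2 kPa


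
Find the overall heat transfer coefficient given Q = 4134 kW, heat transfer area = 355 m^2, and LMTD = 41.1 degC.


From Q = U*A*LMTD, U = Q / (A * LMTD)
U = 4134 / (355 * 41.1) = 4134 / 14590.5 = 0.2833

0.2833 kW/(m^2*K)


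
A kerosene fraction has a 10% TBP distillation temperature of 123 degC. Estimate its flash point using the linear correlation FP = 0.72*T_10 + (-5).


FP = 0.72 * 123 + (-5) = 83.56

83.56 degC


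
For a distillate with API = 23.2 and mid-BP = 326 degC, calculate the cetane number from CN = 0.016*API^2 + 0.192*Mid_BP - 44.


CN = 0.016 * 23.2^2 + 0.192 * 326 - 44
CN = 8.61184 + 62.592 - 44 = 27.20384

27.20384


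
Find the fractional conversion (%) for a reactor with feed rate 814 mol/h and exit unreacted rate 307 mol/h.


X = (F_in - F_out) / F_in * 100
Moles reacted = 814 - 307 = 507
X = 507 / 814 * 100
= 0.6229 * 100
= 62.29 %

62.29 %


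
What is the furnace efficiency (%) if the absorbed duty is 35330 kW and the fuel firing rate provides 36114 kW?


Furnace efficiency = Q_absorbed / Q_fuel * 100
= 35330 / 36114 * 100 = 97.83

97.83 %


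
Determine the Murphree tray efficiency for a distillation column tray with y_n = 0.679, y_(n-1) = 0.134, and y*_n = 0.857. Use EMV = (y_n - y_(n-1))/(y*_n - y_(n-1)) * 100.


Murphree vapor efficiency: EMV = (y_n - y_(n-1)) / (y*_n - y_(n-1)) * 100
EMV = (0.679 - 0.134) / (0.857 - 0.134) * 100 = 0.545 / 0.723 * 100 = 75.38

75.38 %


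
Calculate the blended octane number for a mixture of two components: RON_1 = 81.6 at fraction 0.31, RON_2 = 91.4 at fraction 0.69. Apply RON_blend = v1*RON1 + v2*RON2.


Linear blending: RON_blend = sum(vi * RONi)
Contribution 1: 0.31 * 81.6 = 25.296
Contribution 2: 0.69 * 91.4 = 63.066
RON_blend = 25.296 + 63.066 = 88.362

88.362


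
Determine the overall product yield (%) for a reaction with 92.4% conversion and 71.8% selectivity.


Overall yield = conversion (%) * selectivity (%) / 100
Conversion = 92.4%, Selectivity = 71.8%
Y = 92.4 * 71.8 / 100
= 66.3432 %

66.3432 %


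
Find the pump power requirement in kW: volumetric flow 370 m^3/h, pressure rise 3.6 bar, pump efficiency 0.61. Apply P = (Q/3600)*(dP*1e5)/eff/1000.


Q = 370 / 3600 = 0.102778 m^3/s
P = 0.102778 * (3.6 * 1e5) / 0.61 / 1000 = 60.66

60.66 kW


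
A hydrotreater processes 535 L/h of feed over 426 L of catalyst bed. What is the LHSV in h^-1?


LHSV = volumetric feed rate / catalyst volume
= 535 L/h / 426 L
= 1.256 h^-1

1.256 h^-1


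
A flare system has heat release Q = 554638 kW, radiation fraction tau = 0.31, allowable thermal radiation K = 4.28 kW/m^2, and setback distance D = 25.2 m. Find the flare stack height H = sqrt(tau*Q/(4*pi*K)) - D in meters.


tau*Q/(4*pi*K) = 0.31 * 554638 / (4 * pi * 4.28) = 3196.82
sqrt(3196.82) = 56.5404
H = 56.5404 - 25.2 = 31.34

31.34 m


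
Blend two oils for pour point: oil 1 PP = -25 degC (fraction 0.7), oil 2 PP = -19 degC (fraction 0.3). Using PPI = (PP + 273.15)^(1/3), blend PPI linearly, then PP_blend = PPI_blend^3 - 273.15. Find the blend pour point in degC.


PPI_1 = (-25 + 273.15)^(1/3) = 6.284028
PPI_2 = (-19 + 273.15)^(1/3) = 6.334272
PPI_blend = 0.7 * 6.284028 + 0.3 * 6.334272 = 6.299101
PP_blend = 6.299101^3 - 273.15 = 249.94 - 273.15 = -23.21

-23.21 degC


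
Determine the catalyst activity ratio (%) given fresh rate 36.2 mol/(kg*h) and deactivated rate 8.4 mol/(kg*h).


Activity (%) = (rate_used / rate_fresh) * 100
rate_used = 8.4, rate_fresh = 36.2
= (8.4 / 36.2) * 100
= 0.2320 * 100 = 23.20

23.20 %


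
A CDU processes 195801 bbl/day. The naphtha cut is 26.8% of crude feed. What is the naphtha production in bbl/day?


Crude throughput = 195801 bbl/day
Fraction yield = 26.8%
yield = throughput * fraction / 100
yield = 195801 * 26.8 / 100 = 52474.668

52474.668 bbl/day


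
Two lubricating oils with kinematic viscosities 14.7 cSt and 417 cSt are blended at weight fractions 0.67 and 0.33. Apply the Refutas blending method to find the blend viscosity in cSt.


Refutas method: VBN_i = 14.534*ln(ln(visc_i + 0.8)) + 10.975, blended linearly by mass fraction; since VBN is linear in VBI_i = ln(ln(visc_i + 0.8)) and the fractions sum to 1, blend VBI directly: visc = exp(exp(VBI_blend)) - 0.8
VBI_1 = ln(ln(14.7 + 0.8)) = 1.00826
VBI_2 = ln(ln(417 + 0.8)) = 1.79758
VBI_blend = 0.67 * 1.00826 + 0.33 * 1.79758 = 1.26874
visc_blend = exp(exp(1.26874)) - 0.8 = 34.24

34.24 cSt


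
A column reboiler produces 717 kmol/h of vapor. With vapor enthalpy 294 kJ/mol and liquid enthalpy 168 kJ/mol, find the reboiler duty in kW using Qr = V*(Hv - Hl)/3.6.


Qr = 717 * (294 - 168) / 3.6 = 717 * 126 / 3.6 = 25100

25100 kW


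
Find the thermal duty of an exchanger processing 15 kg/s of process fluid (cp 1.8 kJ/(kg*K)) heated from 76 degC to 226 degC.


Q = m_dot * cp * delta_T
delta_T = 226 - 76 = 150 K
Q = 15 * 1.8 * 150
= 27 * 150
= 4050 kW

4050 kW


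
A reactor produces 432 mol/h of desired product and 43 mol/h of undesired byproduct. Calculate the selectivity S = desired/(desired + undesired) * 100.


Selectivity = desired / (desired + undesired) * 100
Total products = 432 + 43 = 475 mol/h
S = 432 / 475 * 100
= 0.9095 * 100
= 90.95 %

90.95 %


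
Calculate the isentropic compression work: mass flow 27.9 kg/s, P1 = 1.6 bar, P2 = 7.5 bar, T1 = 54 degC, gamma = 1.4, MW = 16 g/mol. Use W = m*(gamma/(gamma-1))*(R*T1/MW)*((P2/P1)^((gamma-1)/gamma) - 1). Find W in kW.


Isentropic work: W = m*(gamma/(gamma-1))*(R*T1/MW)*((P2/P1)^((gamma-1)/gamma) - 1)
T1 = 54 + 273.15 = 327.15 K
Pressure ratio = 7.5 / 1.6 = 4.6875
Exponent = (1.4 - 1)/1.4 = 0.285714
(P2/P1)^exp - 1 = 4.6875^0.285714 - 1 = 0.554882
W = 27.9 * 1.4 / 0.4 * 8.314 * 327.15 / 16 * 0.554882 = 9211

9211 kW


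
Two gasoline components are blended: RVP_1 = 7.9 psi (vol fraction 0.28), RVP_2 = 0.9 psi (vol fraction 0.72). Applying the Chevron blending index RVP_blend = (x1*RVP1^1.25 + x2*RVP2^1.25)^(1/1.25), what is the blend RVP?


Chevron index: RVP_blend = (sum xi*RVPi^1.25)^(1/1.25)
RVP^1.25 terms: 0.28 * 7.9^1.25 + 0.72 * 0.9^1.25 = 4.3396
RVP_blend = 4.3396^(1/1.25) = 3.236

3.236 psi


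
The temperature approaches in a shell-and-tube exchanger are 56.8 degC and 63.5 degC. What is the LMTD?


LMTD = (dT1 - dT2) / ln(dT1/dT2)
= (56.8 - 63.5) / ln(56.8 / 63.5) = -6.7 / -0.111504 = 60.09

60.09 degC


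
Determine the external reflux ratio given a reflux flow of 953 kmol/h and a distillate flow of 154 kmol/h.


Reflux ratio definition: R = L / D (liquid returned / distillate withdrawn)
L = 953 kmol/h, D = 154 kmol/h
R = 953 / 154 = 6.188

6.188


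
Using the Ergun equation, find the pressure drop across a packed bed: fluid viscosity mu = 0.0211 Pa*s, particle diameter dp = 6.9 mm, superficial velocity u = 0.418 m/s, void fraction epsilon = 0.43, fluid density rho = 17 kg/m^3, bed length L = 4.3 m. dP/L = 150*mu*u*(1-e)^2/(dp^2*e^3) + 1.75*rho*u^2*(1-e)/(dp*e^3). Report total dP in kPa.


dp = 6.9 mm = 0.0069 m
Viscous term = 150*0.0211*0.418*(1-0.43)^2 / (0.0069^2*0.43^3) = 113552
Inertial term = 1.75*17*0.418^2*(1-0.43) / (0.0069*0.43^3) = 5400.82
dP/L = 113552 + 5400.82 = 118953 Pa/m
dP = 118953 * 4.3 / 1000 = 511.5 kPa

511.5 kPa


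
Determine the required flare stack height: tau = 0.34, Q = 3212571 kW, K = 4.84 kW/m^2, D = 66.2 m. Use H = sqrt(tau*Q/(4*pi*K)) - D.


tau*Q/(4*pi*K) = 0.34 * 3212571 / (4 * pi * 4.84) = 17958.8
sqrt(17958.8) = 134.01
H = 134.01 - 66.2 = 67.81

67.81 m


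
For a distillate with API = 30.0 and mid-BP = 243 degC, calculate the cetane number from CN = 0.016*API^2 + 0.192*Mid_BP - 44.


CN = 0.016 * 30.0^2 + 0.192 * 243 - 44
CN = 14.4 + 46.656 - 44 = 17.056

17.056


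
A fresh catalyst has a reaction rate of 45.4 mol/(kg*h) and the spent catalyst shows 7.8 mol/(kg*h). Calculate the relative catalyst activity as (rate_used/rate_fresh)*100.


Activity (%) = (rate_used / rate_fresh) * 100
rate_used = 7.8, rate_fresh = 45.4
= (7.8 / 45.4) * 100
= 0.1718 * 100 = 17.18

17.18 %


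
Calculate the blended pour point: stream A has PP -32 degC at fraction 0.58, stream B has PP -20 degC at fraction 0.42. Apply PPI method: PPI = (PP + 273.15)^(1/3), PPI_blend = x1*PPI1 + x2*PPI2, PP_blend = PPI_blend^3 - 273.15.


PPI_1 = (-32 + 273.15)^(1/3) = 6.224375
PPI_2 = (-20 + 273.15)^(1/3) = 6.325953
PPI_blend = 0.58 * 6.224375 + 0.42 * 6.325953 = 6.267038
PP_blend = 6.267038^3 - 273.15 = 246.1427 - 273.15 = -27.01

-27.01 degC


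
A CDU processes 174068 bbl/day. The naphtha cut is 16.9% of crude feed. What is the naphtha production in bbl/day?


Crude throughput = 174068 bbl/day
Fraction yield = 16.9%
yield = throughput * fraction / 100
yield = 174068 * 16.9 / 100 = 29417.492

29417.492 bbl/day


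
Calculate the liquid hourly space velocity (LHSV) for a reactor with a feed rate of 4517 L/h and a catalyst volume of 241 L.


LHSV = volumetric feed rate / catalyst volume
= 4517 L/h / 241 L
= 18.74 h^-1

18.74 h^-1


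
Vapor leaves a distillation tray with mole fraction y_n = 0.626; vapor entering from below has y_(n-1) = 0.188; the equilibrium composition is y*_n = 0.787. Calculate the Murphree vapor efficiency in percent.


Murphree vapor efficiency: EMV = (y_n - y_(n-1)) / (y*_n - y_(n-1)) * 100
EMV = (0.626 - 0.188) / (0.787 - 0.188) * 100 = 0.438 / 0.599 * 100 = 73.12

73.12 %


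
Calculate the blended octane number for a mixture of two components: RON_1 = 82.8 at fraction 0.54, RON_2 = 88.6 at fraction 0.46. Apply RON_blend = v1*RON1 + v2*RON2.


Linear blending: RON_blend = sum(vi * RONi)
Contribution 1: 0.54 * 82.8 = 44.712
Contribution 2: 0.46 * 88.6 = 40.756
RON_blend = 44.712 + 40.756 = 85.468

85.468


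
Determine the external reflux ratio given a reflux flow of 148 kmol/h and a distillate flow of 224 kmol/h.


Reflux ratio definition: R = L / D (liquid returned / distillate withdrawn)
L = 148 kmol/h, D = 224 kmol/h
R = 148 / 224 = 0.6607

0.6607


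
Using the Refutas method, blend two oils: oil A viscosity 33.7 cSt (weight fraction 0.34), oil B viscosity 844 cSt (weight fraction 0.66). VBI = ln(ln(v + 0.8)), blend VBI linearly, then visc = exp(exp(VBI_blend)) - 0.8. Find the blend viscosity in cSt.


Refutas method: VBN_i = 14.534*ln(ln(visc_i + 0.8)) + 10.975, blended linearly by mass fraction; since VBN is linear in VBI_i = ln(ln(visc_i + 0.8)) and the fractions sum to 1, blend VBI directly: visc = exp(exp(VBI_blend)) - 0.8
VBI_1 = ln(ln(33.7 + 0.8)) = 1.2644
VBI_2 = ln(ln(844 + 0.8)) = 1.90793
VBI_blend = 0.34 * 1.2644 + 0.66 * 1.90793 = 1.68913
visc_blend = exp(exp(1.68913)) - 0.8 = 223.9

223.9 cSt


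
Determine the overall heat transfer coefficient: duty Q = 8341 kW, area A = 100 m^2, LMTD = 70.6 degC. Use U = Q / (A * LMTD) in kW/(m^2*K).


From Q = U*A*LMTD, U = Q / (A * LMTD)
U = 8341 / (100 * 70.6) = 8341 / 7060 = 1.181

1.181 kW/(m^2*K)


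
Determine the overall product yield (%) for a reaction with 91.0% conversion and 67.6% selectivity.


Overall yield = conversion (%) * selectivity (%) / 100
Conversion = 91.0%, Selectivity = 67.6%
Y = 91.0 * 67.6 / 100
= 61.516 %

61.516 %


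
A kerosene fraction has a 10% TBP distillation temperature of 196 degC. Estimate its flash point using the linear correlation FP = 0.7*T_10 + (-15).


FP = 0.7 * 196 + (-15) = 122.2

122.2 degC


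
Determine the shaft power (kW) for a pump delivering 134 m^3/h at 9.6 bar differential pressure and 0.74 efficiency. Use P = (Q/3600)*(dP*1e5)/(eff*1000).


Q = 134 / 3600 = 0.0372222 m^3/s
P = 0.0372222 * (9.6 * 1e5) / 0.74 / 1000 = 48.29

48.29 kW


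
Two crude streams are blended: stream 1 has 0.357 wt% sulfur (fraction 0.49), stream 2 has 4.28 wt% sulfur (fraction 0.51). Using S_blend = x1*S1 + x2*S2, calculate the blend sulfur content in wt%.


Linear sulfur blending: S_blend = x1*S1 + x2*S2
Contribution 1: 0.49 * 0.357 = 0.17493 wt%
Contribution 2: 0.51 * 4.28 = 2.1828 wt%
S_blend = 0.17493 + 2.1828 = 2.35773

2.35773 wt%


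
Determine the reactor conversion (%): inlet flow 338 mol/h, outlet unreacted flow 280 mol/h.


X = (F_in - F_out) / F_in * 100
Moles reacted = 338 - 280 = 58
X = 58 / 338 * 100
= 0.1716 * 100
= 17.16 %

17.16 %


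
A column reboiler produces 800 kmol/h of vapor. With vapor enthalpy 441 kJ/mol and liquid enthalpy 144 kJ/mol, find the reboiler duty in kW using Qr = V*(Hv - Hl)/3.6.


Qr = 800 * (441 - 144) / 3.6 = 800 * 297 / 3.6 = 66000

66000 kW


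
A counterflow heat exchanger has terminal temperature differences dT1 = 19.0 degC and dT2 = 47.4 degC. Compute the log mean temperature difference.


LMTD = (dT1 - dT2) / ln(dT1/dT2)
= (19.0 - 47.4) / ln(19.0 / 47.4) = -28.4 / -0.914183 = 31.07

31.07 degC


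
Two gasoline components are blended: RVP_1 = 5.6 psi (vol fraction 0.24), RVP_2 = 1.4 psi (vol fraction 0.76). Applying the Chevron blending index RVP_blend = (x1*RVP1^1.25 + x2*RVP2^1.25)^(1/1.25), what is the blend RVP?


Chevron index: RVP_blend = (sum xi*RVPi^1.25)^(1/1.25)
RVP^1.25 terms: 0.24 * 5.6^1.25 + 0.76 * 1.4^1.25 = 3.22488
RVP_blend = 3.22488^(1/1.25) = 2.552

2.552 psi


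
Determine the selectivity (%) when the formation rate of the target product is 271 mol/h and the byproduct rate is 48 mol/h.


Selectivity = desired / (desired + undesired) * 100
Total products = 271 + 48 = 319 mol/h
S = 271 / 319 * 100
= 0.8495 * 100
= 84.95 %

84.95 %


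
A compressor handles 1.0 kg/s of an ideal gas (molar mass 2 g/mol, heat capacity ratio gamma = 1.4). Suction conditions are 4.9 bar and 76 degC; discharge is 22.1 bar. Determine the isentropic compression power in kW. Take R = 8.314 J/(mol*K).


Isentropic work: W = m*(gamma/(gamma-1))*(R*T1/MW)*((P2/P1)^((gamma-1)/gamma) - 1)
T1 = 76 + 273.15 = 349.15 K
Pressure ratio = 22.1 / 4.9 = 4.5102
Exponent = (1.4 - 1)/1.4 = 0.285714
(P2/P1)^exp - 1 = 4.5102^0.285714 - 1 = 0.537846
W = 1.0 * 1.4 / 0.4 * 8.314 * 349.15 / 2 * 0.537846 = 2732

2732 kW


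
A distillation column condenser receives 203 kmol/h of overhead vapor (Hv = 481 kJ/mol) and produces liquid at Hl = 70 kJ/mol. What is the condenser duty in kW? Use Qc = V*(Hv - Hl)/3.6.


Qc = 203 * (481 - 70) / 3.6 = 203 * 411 / 3.6 = 23180

23180 kW


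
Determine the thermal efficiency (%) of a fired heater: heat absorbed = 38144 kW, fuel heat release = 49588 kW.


Furnace efficiency = Q_absorbed / Q_fuel * 100
= 38144 / 49588 * 100 = 76.92

76.92 %


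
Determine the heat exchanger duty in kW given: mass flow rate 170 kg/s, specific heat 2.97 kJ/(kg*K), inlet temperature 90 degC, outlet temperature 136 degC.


Q = m_dot * cp * delta_T
delta_T = 136 - 90 = 46 K
Q = 170 * 2.97 * 46
= 504.9 * 46
= 23225.4 kW

23225.4 kW


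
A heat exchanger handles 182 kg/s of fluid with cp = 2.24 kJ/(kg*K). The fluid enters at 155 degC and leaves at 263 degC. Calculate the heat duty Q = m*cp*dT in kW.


Q = m_dot * cp * delta_T
delta_T = 263 - 155 = 108 K
Q = 182 * 2.24 * 108
= 407.68 * 108
= 44029.44 kW

44029.44 kW


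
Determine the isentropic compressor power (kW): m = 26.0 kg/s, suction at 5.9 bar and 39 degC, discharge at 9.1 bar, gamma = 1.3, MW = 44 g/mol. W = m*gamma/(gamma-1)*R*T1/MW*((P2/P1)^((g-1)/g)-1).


Isentropic work: W = m*(gamma/(gamma-1))*(R*T1/MW)*((P2/P1)^((gamma-1)/gamma) - 1)
T1 = 39 + 273.15 = 312.15 K
Pressure ratio = 9.1 / 5.9 = 1.54237
Exponent = (1.3 - 1)/1.3 = 0.230769
(P2/P1)^exp - 1 = 1.54237^0.230769 - 1 = 0.105167
W = 26.0 * 1.3 / 0.3 * 8.314 * 312.15 / 44 * 0.105167 = 698.9

698.9 kW


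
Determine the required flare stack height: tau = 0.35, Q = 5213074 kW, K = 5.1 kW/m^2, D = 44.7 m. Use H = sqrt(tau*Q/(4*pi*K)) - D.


tau*Q/(4*pi*K) = 0.35 * 5213074 / (4 * pi * 5.1) = 28469.6
sqrt(28469.6) = 168.729
H = 168.729 - 44.7 = 124.0

124.0 m


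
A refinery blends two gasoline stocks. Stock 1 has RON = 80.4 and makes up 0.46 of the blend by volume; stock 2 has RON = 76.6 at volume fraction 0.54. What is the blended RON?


Linear blending: RON_blend = sum(vi * RONi)
Contribution 1: 0.46 * 80.4 = 36.984
Contribution 2: 0.54 * 76.6 = 41.364
RON_blend = 36.984 + 41.364 = 78.348

78.348


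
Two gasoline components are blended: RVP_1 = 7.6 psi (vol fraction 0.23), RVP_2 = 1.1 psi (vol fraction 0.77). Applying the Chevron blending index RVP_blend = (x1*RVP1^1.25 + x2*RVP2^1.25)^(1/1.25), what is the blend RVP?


Chevron index: RVP_blend = (sum xi*RVPi^1.25)^(1/1.25)
RVP^1.25 terms: 0.23 * 7.6^1.25 + 0.77 * 1.1^1.25 = 3.76974
RVP_blend = 3.76974^(1/1.25) = 2.891

2.891 psi


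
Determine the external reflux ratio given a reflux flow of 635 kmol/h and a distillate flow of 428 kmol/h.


Reflux ratio definition: R = L / D (liquid returned / distillate withdrawn)
L = 635 kmol/h, D = 428 kmol/h
R = 635 / 428 = 1.484

1.484


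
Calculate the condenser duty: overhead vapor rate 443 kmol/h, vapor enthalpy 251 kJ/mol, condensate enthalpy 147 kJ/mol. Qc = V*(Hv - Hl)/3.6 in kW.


Qc = 443 * (251 - 147) / 3.6 = 443 * 104 / 3.6 = 12800

12800 kW


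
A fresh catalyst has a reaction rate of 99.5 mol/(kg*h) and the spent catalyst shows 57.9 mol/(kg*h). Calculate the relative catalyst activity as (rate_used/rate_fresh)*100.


Activity (%) = (rate_used / rate_fresh) * 100
rate_used = 57.9, rate_fresh = 99.5
= (57.9 / 99.5) * 100
= 0.5819 * 100 = 58.19

58.19 %


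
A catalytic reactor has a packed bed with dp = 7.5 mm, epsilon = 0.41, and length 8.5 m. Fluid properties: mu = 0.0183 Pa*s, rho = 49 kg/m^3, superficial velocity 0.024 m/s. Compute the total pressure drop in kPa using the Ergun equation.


dp = 7.5 mm = 0.0075 m
Viscous term = 150*0.0183*0.024*(1-0.41)^2 / (0.0075^2*0.41^3) = 5915.39
Inertial term = 1.75*49*0.024^2*(1-0.41) / (0.0075*0.41^3) = 56.3762
dP/L = 5915.39 + 56.3762 = 5971.77 Pa/m
dP = 5971.77 * 8.5 / 1000 = 50.76 kPa

50.76 kPa


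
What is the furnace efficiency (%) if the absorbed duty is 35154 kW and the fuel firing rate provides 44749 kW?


Furnace efficiency = Q_absorbed / Q_fuel * 100
= 35154 / 44749 * 100 = 78.56

78.56 %


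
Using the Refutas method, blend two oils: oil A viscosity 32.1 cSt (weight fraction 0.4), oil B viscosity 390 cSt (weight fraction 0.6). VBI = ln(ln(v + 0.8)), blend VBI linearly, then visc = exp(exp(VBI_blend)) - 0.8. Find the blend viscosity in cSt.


Refutas method: VBN_i = 14.534*ln(ln(visc_i + 0.8)) + 10.975, blended linearly by mass fraction; since VBN is linear in VBI_i = ln(ln(visc_i + 0.8)) and the fractions sum to 1, blend VBI directly: visc = exp(exp(VBI_blend)) - 0.8
VBI_1 = ln(ln(32.1 + 0.8)) = 1.2509
VBI_2 = ln(ln(390 + 0.8)) = 1.78644
VBI_blend = 0.4 * 1.2509 + 0.6 * 1.78644 = 1.57222
visc_blend = exp(exp(1.57222)) - 0.8 = 122.8

122.8 cSt


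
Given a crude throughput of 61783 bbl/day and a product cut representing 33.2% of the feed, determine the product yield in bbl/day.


Crude throughput = 61783 bbl/day
Fraction yield = 33.2%
yield = throughput * fraction / 100
yield = 61783 * 33.2 / 100 = 20511.956

20511.956 bbl/day


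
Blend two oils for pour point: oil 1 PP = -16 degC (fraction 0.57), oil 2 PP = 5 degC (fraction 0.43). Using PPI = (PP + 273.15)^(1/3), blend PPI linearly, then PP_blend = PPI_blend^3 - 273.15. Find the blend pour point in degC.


PPI_1 = (-16 + 273.15)^(1/3) = 6.359098
PPI_2 = (5 + 273.15)^(1/3) = 6.527693
PPI_blend = 0.57 * 6.359098 + 0.43 * 6.527693 = 6.431594
PP_blend = 6.431594^3 - 273.15 = 266.0455 - 273.15 = -7.1

-7.1 degC


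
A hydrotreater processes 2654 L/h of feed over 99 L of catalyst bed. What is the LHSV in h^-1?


LHSV = volumetric feed rate / catalyst volume
= 2654 L/h / 99 L
= 26.81 h^-1

26.81 h^-1


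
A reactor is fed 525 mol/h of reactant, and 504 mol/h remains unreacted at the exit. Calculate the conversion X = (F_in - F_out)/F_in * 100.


X = (F_in - F_out) / F_in * 100
Moles reacted = 525 - 504 = 21
X = 21 / 525 * 100
= 0.04000 * 100
= 4.000 %

4.000 %


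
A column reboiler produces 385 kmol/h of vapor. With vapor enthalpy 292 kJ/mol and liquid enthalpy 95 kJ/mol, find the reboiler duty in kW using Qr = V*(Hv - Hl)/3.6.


Qr = 385 * (292 - 95) / 3.6 = 385 * 197 / 3.6 = 21070

21070 kW


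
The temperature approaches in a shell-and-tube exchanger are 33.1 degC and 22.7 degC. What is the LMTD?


LMTD = (dT1 - dT2) / ln(dT1/dT2)
= (33.1 - 22.7) / ln(33.1 / 22.7) = 10.4 / 0.377168 = 27.57

27.57 degC


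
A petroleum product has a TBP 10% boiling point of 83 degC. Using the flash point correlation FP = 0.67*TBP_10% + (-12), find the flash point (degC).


FP = 0.67 * 83 + (-12) = 43.61

43.61 degC


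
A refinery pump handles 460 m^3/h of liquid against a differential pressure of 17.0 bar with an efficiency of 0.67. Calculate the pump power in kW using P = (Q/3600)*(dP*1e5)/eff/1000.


Q = 460 / 3600 = 0.127778 m^3/s
P = 0.127778 * (17.0 * 1e5) / 0.67 / 1000 = 324.2

324.2 kW


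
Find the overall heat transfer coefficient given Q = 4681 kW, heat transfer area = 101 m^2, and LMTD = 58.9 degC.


From Q = U*A*LMTD, U = Q / (A * LMTD)
U = 4681 / (101 * 58.9) = 4681 / 5948.9 = 0.7869

0.7869 kW/(m^2*K)


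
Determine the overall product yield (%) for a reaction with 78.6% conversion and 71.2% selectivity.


Overall yield = conversion (%) * selectivity (%) / 100
Conversion = 78.6%, Selectivity = 71.2%
Y = 78.6 * 71.2 / 100
= 55.9632 %

55.9632 %


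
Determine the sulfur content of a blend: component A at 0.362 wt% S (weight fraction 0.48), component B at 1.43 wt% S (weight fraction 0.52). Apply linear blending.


Linear sulfur blending: S_blend = x1*S1 + x2*S2
Contribution 1: 0.48 * 0.362 = 0.17376 wt%
Contribution 2: 0.52 * 1.43 = 0.7436 wt%
S_blend = 0.17376 + 0.7436 = 0.91736

0.91736 wt%


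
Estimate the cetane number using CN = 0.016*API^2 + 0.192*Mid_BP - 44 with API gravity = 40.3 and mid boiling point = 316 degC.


CN = 0.016 * 40.3^2 + 0.192 * 316 - 44
CN = 25.98544 + 60.672 - 44 = 42.65744

42.65744


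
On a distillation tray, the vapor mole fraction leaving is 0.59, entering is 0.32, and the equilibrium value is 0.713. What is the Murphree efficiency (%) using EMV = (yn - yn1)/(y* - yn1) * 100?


Murphree vapor efficiency: EMV = (y_n - y_(n-1)) / (y*_n - y_(n-1)) * 100
EMV = (0.59 - 0.32) / (0.713 - 0.32) * 100 = 0.27 / 0.393 * 100 = 68.70

68.70 %


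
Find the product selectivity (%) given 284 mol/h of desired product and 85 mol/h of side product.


Selectivity = desired / (desired + undesired) * 100
Total products = 284 + 85 = 369 mol/h
S = 284 / 369 * 100
= 0.7696 * 100
= 76.96 %

76.96 %


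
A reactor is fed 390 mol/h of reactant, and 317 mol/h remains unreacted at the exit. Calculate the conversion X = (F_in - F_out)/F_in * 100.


X = (F_in - F_out) / F_in * 100
Moles reacted = 390 - 317 = 73
X = 73 / 390 * 100
= 0.1872 * 100
= 18.72 %

18.72 %


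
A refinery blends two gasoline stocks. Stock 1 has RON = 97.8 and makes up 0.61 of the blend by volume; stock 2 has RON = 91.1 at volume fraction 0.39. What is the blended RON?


Linear blending: RON_blend = sum(vi * RONi)
Contribution 1: 0.61 * 97.8 = 59.658
Contribution 2: 0.39 * 91.1 = 35.529
RON_blend = 59.658 + 35.529 = 95.187

95.187


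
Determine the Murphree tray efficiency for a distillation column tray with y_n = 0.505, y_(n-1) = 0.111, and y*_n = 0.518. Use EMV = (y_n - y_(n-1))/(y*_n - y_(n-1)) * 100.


Murphree vapor efficiency: EMV = (y_n - y_(n-1)) / (y*_n - y_(n-1)) * 100
EMV = (0.505 - 0.111) / (0.518 - 0.111) * 100 = 0.394 / 0.407 * 100 = 96.81

96.81 %


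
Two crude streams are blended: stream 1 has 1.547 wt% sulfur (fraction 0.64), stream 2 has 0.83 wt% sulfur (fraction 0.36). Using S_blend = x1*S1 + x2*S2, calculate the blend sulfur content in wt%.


Linear sulfur blending: S_blend = x1*S1 + x2*S2
Contribution 1: 0.64 * 1.547 = 0.99008 wt%
Contribution 2: 0.36 * 0.83 = 0.2988 wt%
S_blend = 0.99008 + 0.2988 = 1.28888

1.28888 wt%


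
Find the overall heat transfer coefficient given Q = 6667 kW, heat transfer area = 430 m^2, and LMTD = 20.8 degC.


From Q = U*A*LMTD, U = Q / (A * LMTD)
U = 6667 / (430 * 20.8) = 6667 / 8944 = 0.7454

0.7454 kW/(m^2*K)


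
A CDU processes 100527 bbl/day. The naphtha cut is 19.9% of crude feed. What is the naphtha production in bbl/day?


Crude throughput = 100527 bbl/day
Fraction yield = 19.9%
yield = throughput * fraction / 100
yield = 100527 * 19.9 / 100 = 20004.873

20004.873 bbl/day


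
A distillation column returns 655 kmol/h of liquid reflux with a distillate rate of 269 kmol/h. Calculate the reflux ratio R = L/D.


Reflux ratio definition: R = L / D (liquid returned / distillate withdrawn)
L = 655 kmol/h, D = 269 kmol/h
R = 655 / 269 = 2.435

2.435


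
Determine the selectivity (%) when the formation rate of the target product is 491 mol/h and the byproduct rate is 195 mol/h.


Selectivity = desired / (desired + undesired) * 100
Total products = 491 + 195 = 686 mol/h
S = 491 / 686 * 100
= 0.7157 * 100
= 71.57 %

71.57 %


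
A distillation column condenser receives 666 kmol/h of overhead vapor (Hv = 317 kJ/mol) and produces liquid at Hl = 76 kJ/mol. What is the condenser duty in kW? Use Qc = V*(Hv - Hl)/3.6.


Qc = 666 * (317 - 76) / 3.6 = 666 * 241 / 3.6 = 44580

44580 kW


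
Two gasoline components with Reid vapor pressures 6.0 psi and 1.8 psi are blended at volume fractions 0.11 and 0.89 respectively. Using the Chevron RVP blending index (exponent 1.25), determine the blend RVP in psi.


Chevron index: RVP_blend = (sum xi*RVPi^1.25)^(1/1.25)
RVP^1.25 terms: 0.11 * 6.0^1.25 + 0.89 * 1.8^1.25 = 2.88854
RVP_blend = 2.88854^(1/1.25) = 2.336

2.336 psi


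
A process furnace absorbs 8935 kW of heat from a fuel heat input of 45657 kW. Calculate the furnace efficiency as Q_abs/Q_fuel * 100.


Furnace efficiency = Q_absorbed / Q_fuel * 100
= 8935 / 45657 * 100 = 19.57

19.57 %


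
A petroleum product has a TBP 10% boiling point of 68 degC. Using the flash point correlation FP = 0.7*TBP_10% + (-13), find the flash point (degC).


FP = 0.7 * 68 + (-13) = 34.6

34.6 degC


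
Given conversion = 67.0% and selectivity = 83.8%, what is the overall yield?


Overall yield = conversion (%) * selectivity (%) / 100
Conversion = 67.0%, Selectivity = 83.8%
Y = 67.0 * 83.8 / 100
= 56.146 %

56.146 %


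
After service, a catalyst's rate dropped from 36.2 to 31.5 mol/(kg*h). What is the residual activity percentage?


Activity (%) = (rate_used / rate_fresh) * 100
rate_used = 31.5, rate_fresh = 36.2
= (31.5 / 36.2) * 100
= 0.8702 * 100 = 87.02

87.02 %


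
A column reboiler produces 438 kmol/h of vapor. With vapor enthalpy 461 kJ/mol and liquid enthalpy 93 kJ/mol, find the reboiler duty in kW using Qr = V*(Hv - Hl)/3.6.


Qr = 438 * (461 - 93) / 3.6 = 438 * 368 / 3.6 = 44770

44770 kW


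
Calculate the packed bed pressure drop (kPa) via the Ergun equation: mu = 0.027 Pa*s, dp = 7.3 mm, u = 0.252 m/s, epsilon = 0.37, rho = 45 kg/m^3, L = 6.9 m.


dp = 7.3 mm = 0.0073 m
Viscous term = 150*0.027*0.252*(1-0.37)^2 / (0.0073^2*0.37^3) = 150067
Inertial term = 1.75*45*0.252^2*(1-0.37) / (0.0073*0.37^3) = 8520.48
dP/L = 150067 + 8520.48 = 158587 Pa/m
dP = 158587 * 6.9 / 1000 = 1094 kPa

1094 kPa


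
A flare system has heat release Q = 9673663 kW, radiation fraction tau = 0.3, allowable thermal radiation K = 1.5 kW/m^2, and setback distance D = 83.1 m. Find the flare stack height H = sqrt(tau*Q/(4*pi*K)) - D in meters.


tau*Q/(4*pi*K) = 0.3 * 9673663 / (4 * pi * 1.5) = 153961
sqrt(153961) = 392.379
H = 392.379 - 83.1 = 309.3

309.3 m


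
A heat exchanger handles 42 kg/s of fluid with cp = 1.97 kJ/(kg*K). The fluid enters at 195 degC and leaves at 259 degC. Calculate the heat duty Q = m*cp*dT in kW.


Q = m_dot * cp * delta_T
delta_T = 259 - 195 = 64 K
Q = 42 * 1.97 * 64
= 82.74 * 64
= 5295.36 kW

5295.36 kW


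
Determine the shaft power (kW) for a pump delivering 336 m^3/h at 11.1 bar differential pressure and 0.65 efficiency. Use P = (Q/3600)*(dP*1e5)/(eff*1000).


Q = 336 / 3600 = 0.0933333 m^3/s
P = 0.0933333 * (11.1 * 1e5) / 0.65 / 1000 = 159.4

159.4 kW


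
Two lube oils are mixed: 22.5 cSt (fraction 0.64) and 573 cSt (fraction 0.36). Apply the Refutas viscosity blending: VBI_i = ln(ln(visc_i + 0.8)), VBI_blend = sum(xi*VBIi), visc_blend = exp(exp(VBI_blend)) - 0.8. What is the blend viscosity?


Refutas method: VBN_i = 14.534*ln(ln(visc_i + 0.8)) + 10.975, blended linearly by mass fraction; since VBN is linear in VBI_i = ln(ln(visc_i + 0.8)) and the fractions sum to 1, blend VBI directly: visc = exp(exp(VBI_blend)) - 0.8
VBI_1 = ln(ln(22.5 + 0.8)) = 1.14691
VBI_2 = ln(ln(573 + 0.8)) = 1.84881
VBI_blend = 0.64 * 1.14691 + 0.36 * 1.84881 = 1.39959
visc_blend = exp(exp(1.39959)) - 0.8 = 56.80

56.80 cSt


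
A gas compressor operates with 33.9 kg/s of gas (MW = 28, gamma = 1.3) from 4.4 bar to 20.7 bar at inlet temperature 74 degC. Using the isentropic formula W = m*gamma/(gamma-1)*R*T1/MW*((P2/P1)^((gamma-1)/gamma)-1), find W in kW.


Isentropic work: W = m*(gamma/(gamma-1))*(R*T1/MW)*((P2/P1)^((gamma-1)/gamma) - 1)
T1 = 74 + 273.15 = 347.15 K
Pressure ratio = 20.7 / 4.4 = 4.70455
Exponent = (1.3 - 1)/1.3 = 0.230769
(P2/P1)^exp - 1 = 4.70455^0.230769 - 1 = 0.42954
W = 33.9 * 1.3 / 0.3 * 8.314 * 347.15 / 28 * 0.42954 = 6504

6504 kW


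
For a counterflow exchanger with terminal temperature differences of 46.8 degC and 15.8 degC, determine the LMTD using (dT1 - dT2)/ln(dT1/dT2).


LMTD = (dT1 - dT2) / ln(dT1/dT2)
= (46.8 - 15.8) / ln(46.8 / 15.8) = 31 / 1.08587 = 28.55

28.55 degC


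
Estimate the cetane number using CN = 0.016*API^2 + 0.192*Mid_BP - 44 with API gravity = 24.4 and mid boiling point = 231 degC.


CN = 0.016 * 24.4^2 + 0.192 * 231 - 44
CN = 9.52576 + 44.352 - 44 = 9.87776

9.87776


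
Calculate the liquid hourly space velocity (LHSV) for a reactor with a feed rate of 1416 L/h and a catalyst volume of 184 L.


LHSV = volumetric feed rate / catalyst volume
= 1416 L/h / 184 L
= 7.696 h^-1

7.696 h^-1


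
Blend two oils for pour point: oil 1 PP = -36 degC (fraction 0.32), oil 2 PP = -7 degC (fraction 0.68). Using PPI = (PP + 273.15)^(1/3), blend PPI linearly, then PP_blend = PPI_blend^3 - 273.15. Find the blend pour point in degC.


PPI_1 = (-36 + 273.15)^(1/3) = 6.189768
PPI_2 = (-7 + 273.15)^(1/3) = 6.432436
PPI_blend = 0.32 * 6.189768 + 0.68 * 6.432436 = 6.354782
PP_blend = 6.354782^3 - 273.15 = 256.6268 - 273.15 = -16.52

-16.52 degC


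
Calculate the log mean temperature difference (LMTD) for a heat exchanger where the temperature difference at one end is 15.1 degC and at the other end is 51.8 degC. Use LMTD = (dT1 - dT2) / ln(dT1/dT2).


LMTD = (dT1 - dT2) / ln(dT1/dT2)
= (15.1 - 51.8) / ln(15.1 / 51.8) = -36.7 / -1.2327 = 29.77

29.77 degC


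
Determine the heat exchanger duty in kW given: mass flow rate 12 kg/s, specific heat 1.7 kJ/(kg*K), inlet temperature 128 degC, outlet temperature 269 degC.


Q = m_dot * cp * delta_T
delta_T = 269 - 128 = 141 K
Q = 12 * 1.7 * 141
= 20.4 * 141
= 2876.4 kW

2876.4 kW


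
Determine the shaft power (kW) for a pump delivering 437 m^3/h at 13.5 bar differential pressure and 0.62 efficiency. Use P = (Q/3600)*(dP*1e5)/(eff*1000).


Q = 437 / 3600 = 0.121389 m^3/s
P = 0.121389 * (13.5 * 1e5) / 0.62 / 1000 = 264.3

264.3 kW


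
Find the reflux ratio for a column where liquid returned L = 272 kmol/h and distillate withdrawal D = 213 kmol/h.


Reflux ratio definition: R = L / D (liquid returned / distillate withdrawn)
L = 272 kmol/h, D = 213 kmol/h
R = 272 / 213 = 1.277

1.277


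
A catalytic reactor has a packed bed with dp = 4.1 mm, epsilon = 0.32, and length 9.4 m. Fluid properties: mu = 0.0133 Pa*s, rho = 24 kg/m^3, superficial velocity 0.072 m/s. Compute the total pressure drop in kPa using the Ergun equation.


dp = 4.1 mm = 0.0041 m
Viscous term = 150*0.0133*0.072*(1-0.32)^2 / (0.0041^2*0.32^3) = 120580
Inertial term = 1.75*24*0.072^2*(1-0.32) / (0.0041*0.32^3) = 1102.02
dP/L = 120580 + 1102.02 = 121682 Pa/m
dP = 121682 * 9.4 / 1000 = 1144 kPa

1144 kPa


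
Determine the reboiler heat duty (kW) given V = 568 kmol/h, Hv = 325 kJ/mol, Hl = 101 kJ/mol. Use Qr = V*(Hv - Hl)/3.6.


Qr = 568 * (325 - 101) / 3.6 = 568 * 224 / 3.6 = 35340

35340 kW


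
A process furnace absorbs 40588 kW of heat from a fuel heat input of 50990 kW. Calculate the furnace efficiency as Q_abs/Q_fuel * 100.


Furnace efficiency = Q_absorbed / Q_fuel * 100
= 40588 / 50990 * 100 = 79.60

79.60 %


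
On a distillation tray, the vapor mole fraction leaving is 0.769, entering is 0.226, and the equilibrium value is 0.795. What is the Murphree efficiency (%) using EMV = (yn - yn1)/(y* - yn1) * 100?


Murphree vapor efficiency: EMV = (y_n - y_(n-1)) / (y*_n - y_(n-1)) * 100
EMV = (0.769 - 0.226) / (0.795 - 0.226) * 100 = 0.543 / 0.569 * 100 = 95.43

95.43 %


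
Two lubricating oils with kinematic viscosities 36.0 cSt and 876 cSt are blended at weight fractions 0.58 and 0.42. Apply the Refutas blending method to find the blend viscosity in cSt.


Refutas method: VBN_i = 14.534*ln(ln(visc_i + 0.8)) + 10.975, blended linearly by mass fraction; since VBN is linear in VBI_i = ln(ln(visc_i + 0.8)) and the fractions sum to 1, blend VBI directly: visc = exp(exp(VBI_blend)) - 0.8
VBI_1 = ln(ln(36.0 + 0.8)) = 1.28246
VBI_2 = ln(ln(876 + 0.8)) = 1.91343
VBI_blend = 0.58 * 1.28246 + 0.42 * 1.91343 = 1.54747
visc_blend = exp(exp(1.54747)) - 0.8 = 109.1

109.1 cSt


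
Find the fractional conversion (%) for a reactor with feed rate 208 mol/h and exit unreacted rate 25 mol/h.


X = (F_in - F_out) / F_in * 100
Moles reacted = 208 - 25 = 183
X = 183 / 208 * 100
= 0.8798 * 100
= 87.98 %

87.98 %


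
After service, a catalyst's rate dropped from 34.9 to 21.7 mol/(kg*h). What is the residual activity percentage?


Activity (%) = (rate_used / rate_fresh) * 100
rate_used = 21.7, rate_fresh = 34.9
= (21.7 / 34.9) * 100
= 0.6218 * 100 = 62.18

62.18 %


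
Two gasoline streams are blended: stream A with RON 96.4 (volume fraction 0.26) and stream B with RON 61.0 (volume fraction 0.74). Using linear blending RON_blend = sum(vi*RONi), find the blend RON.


Linear blending: RON_blend = sum(vi * RONi)
Contribution 1: 0.26 * 96.4 = 25.064
Contribution 2: 0.74 * 61.0 = 45.14
RON_blend = 25.064 + 45.14 = 70.204

70.204


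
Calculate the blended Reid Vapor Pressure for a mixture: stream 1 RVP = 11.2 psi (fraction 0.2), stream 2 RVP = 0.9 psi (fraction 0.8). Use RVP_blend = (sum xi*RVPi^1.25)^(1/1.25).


Chevron index: RVP_blend = (sum xi*RVPi^1.25)^(1/1.25)
RVP^1.25 terms: 0.2 * 11.2^1.25 + 0.8 * 0.9^1.25 = 4.7991
RVP_blend = 4.7991^(1/1.25) = 3.507

3.507 psi


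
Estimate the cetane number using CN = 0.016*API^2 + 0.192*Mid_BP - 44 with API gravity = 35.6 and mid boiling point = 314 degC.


CN = 0.016 * 35.6^2 + 0.192 * 314 - 44
CN = 20.27776 + 60.288 - 44 = 36.56576

36.56576


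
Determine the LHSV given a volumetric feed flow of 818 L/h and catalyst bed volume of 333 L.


LHSV = volumetric feed rate / catalyst volume
= 818 L/h / 333 L
= 2.456 h^-1

2.456 h^-1


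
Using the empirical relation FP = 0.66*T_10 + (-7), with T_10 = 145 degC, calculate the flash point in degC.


FP = 0.66 * 145 + (-7) = 88.7

88.7 degC


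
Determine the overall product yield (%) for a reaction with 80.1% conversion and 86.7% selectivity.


Overall yield = conversion (%) * selectivity (%) / 100
Conversion = 80.1%, Selectivity = 86.7%
Y = 80.1 * 86.7 / 100
= 69.4467 %

69.4467 %


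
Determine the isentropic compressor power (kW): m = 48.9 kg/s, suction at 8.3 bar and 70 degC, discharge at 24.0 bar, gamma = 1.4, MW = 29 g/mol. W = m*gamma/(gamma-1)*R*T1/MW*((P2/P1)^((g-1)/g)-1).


Isentropic work: W = m*(gamma/(gamma-1))*(R*T1/MW)*((P2/P1)^((gamma-1)/gamma) - 1)
T1 = 70 + 273.15 = 343.15 K
Pressure ratio = 24.0 / 8.3 = 2.89157
Exponent = (1.4 - 1)/1.4 = 0.285714
(P2/P1)^exp - 1 = 2.89157^0.285714 - 1 = 0.354417
W = 48.9 * 1.4 / 0.4 * 8.314 * 343.15 / 29 * 0.354417 = 5967

5967 kW


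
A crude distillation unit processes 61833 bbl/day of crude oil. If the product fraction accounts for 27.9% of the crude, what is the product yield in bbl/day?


Crude throughput = 61833 bbl/day
Fraction yield = 27.9%
yield = throughput * fraction / 100
yield = 61833 * 27.9 / 100 = 17251.407

17251.407 bbl/day


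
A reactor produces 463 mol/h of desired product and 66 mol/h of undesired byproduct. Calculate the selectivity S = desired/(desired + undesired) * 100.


Selectivity = desired / (desired + undesired) * 100
Total products = 463 + 66 = 529 mol/h
S = 463 / 529 * 100
= 0.8752 * 100
= 87.52 %

87.52 %


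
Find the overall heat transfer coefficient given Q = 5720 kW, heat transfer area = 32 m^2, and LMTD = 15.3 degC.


From Q = U*A*LMTD, U = Q / (A * LMTD)
U = 5720 / (32 * 15.3) = 5720 / 489.6 = 11.68

11.68 kW/(m^2*K)


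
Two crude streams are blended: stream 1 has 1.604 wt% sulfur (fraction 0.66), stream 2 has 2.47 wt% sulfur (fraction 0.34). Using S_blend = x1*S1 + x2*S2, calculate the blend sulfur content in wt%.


Linear sulfur blending: S_blend = x1*S1 + x2*S2
Contribution 1: 0.66 * 1.604 = 1.05864 wt%
Contribution 2: 0.34 * 2.47 = 0.8398 wt%
S_blend = 1.05864 + 0.8398 = 1.89844

1.89844 wt%


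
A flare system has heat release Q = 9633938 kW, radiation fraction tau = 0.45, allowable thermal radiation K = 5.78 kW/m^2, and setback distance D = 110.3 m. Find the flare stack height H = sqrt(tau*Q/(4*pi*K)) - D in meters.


tau*Q/(4*pi*K) = 0.45 * 9633938 / (4 * pi * 5.78) = 59686.8
sqrt(59686.8) = 244.309
H = 244.309 - 110.3 = 134.0

134.0 m


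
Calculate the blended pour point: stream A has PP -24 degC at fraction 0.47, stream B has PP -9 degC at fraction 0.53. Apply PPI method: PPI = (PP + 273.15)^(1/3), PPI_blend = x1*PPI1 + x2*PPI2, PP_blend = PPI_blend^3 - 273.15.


PPI_1 = (-24 + 273.15)^(1/3) = 6.292458
PPI_2 = (-9 + 273.15)^(1/3) = 6.416283
PPI_blend = 0.47 * 6.292458 + 0.53 * 6.416283 = 6.358085
PP_blend = 6.358085^3 - 273.15 = 257.0271 - 273.15 = -16.12

-16.12 degC


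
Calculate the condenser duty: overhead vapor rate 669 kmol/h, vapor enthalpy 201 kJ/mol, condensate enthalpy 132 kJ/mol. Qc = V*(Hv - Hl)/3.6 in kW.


Qc = 669 * (201 - 132) / 3.6 = 669 * 69 / 3.6 = 12820

12820 kW


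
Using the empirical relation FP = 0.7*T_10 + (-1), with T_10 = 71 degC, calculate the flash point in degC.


FP = 0.7 * 71 + (-1) = 48.7

48.7 degC


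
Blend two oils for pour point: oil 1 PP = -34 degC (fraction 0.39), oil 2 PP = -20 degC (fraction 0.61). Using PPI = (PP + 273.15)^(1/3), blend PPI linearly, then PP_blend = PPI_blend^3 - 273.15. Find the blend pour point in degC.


PPI_1 = (-34 + 273.15)^(1/3) = 6.20712
PPI_2 = (-20 + 273.15)^(1/3) = 6.325953
PPI_blend = 0.39 * 6.20712 + 0.61 * 6.325953 = 6.279608
PP_blend = 6.279608^3 - 273.15 = 247.6268 - 273.15 = -25.52

-25.52 degC


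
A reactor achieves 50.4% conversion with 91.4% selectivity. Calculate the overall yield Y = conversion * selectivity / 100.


Overall yield = conversion (%) * selectivity (%) / 100
Conversion = 50.4%, Selectivity = 91.4%
Y = 50.4 * 91.4 / 100
= 46.0656 %

46.0656 %
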